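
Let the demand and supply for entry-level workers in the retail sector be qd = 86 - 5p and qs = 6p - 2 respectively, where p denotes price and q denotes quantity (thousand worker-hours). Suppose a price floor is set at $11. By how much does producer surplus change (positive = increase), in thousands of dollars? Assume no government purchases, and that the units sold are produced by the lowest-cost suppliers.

In a free market, 86 - 5p = 6p - 2 gives the equilibrium p* = 8, q* = 46.
Because the floor (11) lies above the market-clearing price, it is binding.
At p = 11: qd = 86 - 5·11 = 31 and qs = 6·11 - 2 = 64.
Producer surplus without the control is ½ · (8 - 1/3) · 46 = 529/3.
With the floor, 31 units are sold at 11. The supply price at q = 31 is 5.5, so PS = ½ · [(11 - 1/3) + (11 - 5.5)] · 31 = 3007/12.
Change in producer surplus = 3007/12 - 529/3 = 74.25.

74.25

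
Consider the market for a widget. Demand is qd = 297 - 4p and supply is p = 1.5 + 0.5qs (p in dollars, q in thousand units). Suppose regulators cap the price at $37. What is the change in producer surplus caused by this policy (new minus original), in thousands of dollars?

-1092

Rearranging supply gives qs = 2p - 3. Setting quantity demanded equal to quantity supplied, 297 - 4p = 2p - 3, gives p* = 50 and q* = 97.
Because the ceiling (37) lies below the market-clearing price, it is binding.
At p = 37: qd = 297 - 4·37 = 149 and qs = 2·37 - 3 = 71.
Producer surplus without the control is ½ · (50 - 1.5) · 97 = 2352.25.
With the ceiling, producers sell 71 units at 37, so PS = ½ · (37 - 1.5) · 71 = 1260.25.
Change in producer surplus = 1260.25 - 2352.25 = -1092.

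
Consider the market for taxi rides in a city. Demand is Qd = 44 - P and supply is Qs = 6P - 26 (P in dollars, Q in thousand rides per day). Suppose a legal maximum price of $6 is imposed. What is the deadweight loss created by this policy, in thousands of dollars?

336

Equilibrium: 44 - P = 6P - 26, so 70 = 7P and P* = 10, Q* = 34.
Because the ceiling (6) lies below the market-clearing price, it is binding.
At P = 6: Qd = 44 - 6 = 38 and Qs = 6·6 - 26 = 10.
Quantity traded falls to 10. At Q = 10 the demand price is 44 - 10 = 34 and the supply price is (26 + 10)/6 = 6.
Deadweight loss = ½ · (34 - 6) · (34 - 10) = ½ · 28 · 24 = 336.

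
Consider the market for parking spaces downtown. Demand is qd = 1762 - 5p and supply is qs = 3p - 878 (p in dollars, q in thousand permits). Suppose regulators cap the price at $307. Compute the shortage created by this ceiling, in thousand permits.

In a free market, 1762 - 5p = 3p - 878 gives the equilibrium p* = 330, q* = 112.
The ceiling of 307 is below the equilibrium price 330, so it binds.
At p = 307: qd = 1762 - 5·307 = 227 and qs = 3·307 - 878 = 43.
Shortage = qd - qs = 227 - 43 = 184.

184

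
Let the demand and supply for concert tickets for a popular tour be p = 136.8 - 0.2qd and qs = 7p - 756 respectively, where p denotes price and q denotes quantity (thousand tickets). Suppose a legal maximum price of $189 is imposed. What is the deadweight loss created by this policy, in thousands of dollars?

0

Rearranging demand gives qd = 684 - 5p. In a free market, 684 - 5p = 7p - 756 gives the equilibrium p* = 120, q* = 84.
The ceiling of 189 is above the equilibrium price 120, so it is not binding; the market clears at p* = 120, q* = 84.
Since the control does not bind, no trades are prevented and deadweight loss is zero.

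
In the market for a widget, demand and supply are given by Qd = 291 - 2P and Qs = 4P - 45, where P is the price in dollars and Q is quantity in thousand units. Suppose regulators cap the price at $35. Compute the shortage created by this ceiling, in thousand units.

Equilibrium: 291 - 2P = 4P - 45, so 336 = 6P and P* = 56, Q* = 179.
The ceiling of 35 is below the equilibrium price 56, so it binds.
At P = 35: Qd = 291 - 2·35 = 221 and Qs = 4·35 - 45 = 95.
Shortage = Qd - Qs = 221 - 95 = 126.

126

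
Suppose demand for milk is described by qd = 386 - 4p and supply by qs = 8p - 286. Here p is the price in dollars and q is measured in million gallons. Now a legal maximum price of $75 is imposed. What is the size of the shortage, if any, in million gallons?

0

Equilibrium: 386 - 4p = 8p - 286, so 672 = 12p and p* = 56, q* = 162.
The ceiling of 75 is above the equilibrium price 56, so it is not binding; the market clears at p* = 56, q* = 162.
Since the control does not bind, there is no shortage.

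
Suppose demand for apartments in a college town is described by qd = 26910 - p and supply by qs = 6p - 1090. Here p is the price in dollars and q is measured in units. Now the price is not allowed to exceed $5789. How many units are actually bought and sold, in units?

22910

In a free market, 26910 - p = 6p - 1090 gives the equilibrium p* = 4000, q* = 22910.
The ceiling of 5789 is above the equilibrium price 4000, so it is not binding; the market clears at p* = 4000, q* = 22910.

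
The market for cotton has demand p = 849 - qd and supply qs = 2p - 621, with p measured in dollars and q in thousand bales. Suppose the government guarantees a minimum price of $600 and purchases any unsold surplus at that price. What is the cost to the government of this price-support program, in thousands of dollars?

Rearranging demand gives qd = 849 - p. Without the control the market clears where 849 - p = 2p - 621, i.e. p* = 490 and q* = 359.
Since 600 > 490, the floor is binding.
At p = 600: qd = 849 - 600 = 249 and qs = 2·600 - 621 = 579.
Surplus = qs - qd = 330.
Government expenditure = surplus × support price = 330 × 600 = 198000.

198000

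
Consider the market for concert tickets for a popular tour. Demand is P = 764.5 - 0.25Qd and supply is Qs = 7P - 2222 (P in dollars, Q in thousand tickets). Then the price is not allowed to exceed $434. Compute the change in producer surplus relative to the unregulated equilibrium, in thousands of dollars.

-44942

Rearranging demand gives Qd = 3058 - 4P. Without the control the market clears where 3058 - 4P = 7P - 2222, i.e. P* = 480 and Q* = 1138.
Because the ceiling (434) lies below the market-clearing price, it is binding.
At P = 434: Qd = 3058 - 4·434 = 1322 and Qs = 7·434 - 2222 = 816.
Producer surplus without the control is ½ · (480 - 2222/7) · 1138 = 647522/7.
With the ceiling, producers sell 816 units at 434, so PS = ½ · (434 - 2222/7) · 816 = 332928/7.
Change in producer surplus = 332928/7 - 647522/7 = -44942.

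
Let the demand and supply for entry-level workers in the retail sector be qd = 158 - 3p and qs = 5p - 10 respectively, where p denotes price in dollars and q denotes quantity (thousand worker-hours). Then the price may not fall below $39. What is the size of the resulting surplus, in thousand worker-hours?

144

Equilibrium: 158 - 3p = 5p - 10, so 168 = 8p and p* = 21, q* = 95.
The floor of 39 is above the equilibrium price 21, so it binds.
At p = 39: qd = 158 - 3·39 = 41 and qs = 5·39 - 10 = 185.
Surplus = qs - qd = 185 - 41 = 144.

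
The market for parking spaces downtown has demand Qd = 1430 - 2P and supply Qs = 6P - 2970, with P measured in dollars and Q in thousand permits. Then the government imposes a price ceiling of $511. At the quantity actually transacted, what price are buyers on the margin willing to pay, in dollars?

667

Without the control the market clears where 1430 - 2P = 6P - 2970, i.e. P* = 550 and Q* = 330.
The ceiling of 511 is below the equilibrium price 550, so it binds.
At P = 511: Qd = 1430 - 2·511 = 408 and Qs = 6·511 - 2970 = 96.
Only 96 units reach the market. On the demand curve, the marginal buyer's willingness to pay at Q = 96 is (1430 - 96)/2 = 667.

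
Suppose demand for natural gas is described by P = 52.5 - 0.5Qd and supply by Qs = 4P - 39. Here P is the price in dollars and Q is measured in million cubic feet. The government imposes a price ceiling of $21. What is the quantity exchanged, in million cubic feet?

Rearranging demand gives Qd = 105 - 2P. Equilibrium: 105 - 2P = 4P - 39, so 144 = 6P and P* = 24, Q* = 57.
Because the ceiling (21) lies below the market-clearing price, it is binding.
At P = 21: Qd = 105 - 2·21 = 63 and Qs = 4·21 - 39 = 45.
The quantity actually transacted is the short side, supply: 45.

45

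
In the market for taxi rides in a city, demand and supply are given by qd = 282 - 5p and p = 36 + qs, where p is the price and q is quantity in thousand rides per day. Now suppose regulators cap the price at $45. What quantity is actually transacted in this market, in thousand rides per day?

Rearranging supply gives qs = p - 36. Equilibrium: 282 - 5p = p - 36, so 318 = 6p and p* = 53, q* = 17.
The ceiling of 45 is below the equilibrium price 53, so it binds.
At p = 45: qd = 282 - 5·45 = 57 and qs = 45 - 36 = 9.
The quantity actually transacted is the short side, supply: 9.

9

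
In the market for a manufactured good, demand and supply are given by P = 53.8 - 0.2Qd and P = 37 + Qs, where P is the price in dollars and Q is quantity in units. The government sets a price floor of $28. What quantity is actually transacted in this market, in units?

Rearranging demand gives Qd = 269 - 5P; rearranging supply gives Qs = P - 37. Setting quantity demanded equal to quantity supplied, 269 - 5P = P - 37, gives P* = 51 and Q* = 14.
Since 28 is below P* = 51, the floor does not bind and the free-market outcome prevails.

14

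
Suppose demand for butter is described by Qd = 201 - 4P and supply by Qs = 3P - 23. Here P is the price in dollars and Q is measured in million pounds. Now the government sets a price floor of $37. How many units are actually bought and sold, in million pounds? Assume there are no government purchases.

53

In a free market, 201 - 4P = 3P - 23 gives the equilibrium P* = 32, Q* = 73.
Since 37 > 32, the floor is binding.
At P = 37: Qd = 201 - 4·37 = 53 and Qs = 3·37 - 23 = 88.
The quantity actually transacted is the short side, demand: 53.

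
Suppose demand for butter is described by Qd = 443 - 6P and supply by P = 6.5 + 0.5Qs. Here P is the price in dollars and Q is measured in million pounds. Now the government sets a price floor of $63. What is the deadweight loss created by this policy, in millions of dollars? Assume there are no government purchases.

432

Rearranging supply gives Qs = 2P - 13. Equilibrium: 443 - 6P = 2P - 13, so 456 = 8P and P* = 57, Q* = 101.
Because the floor (63) lies above the market-clearing price, it is binding.
At P = 63: Qd = 443 - 6·63 = 65 and Qs = 2·63 - 13 = 113.
Quantity traded falls to 65. At Q = 65 the demand price is (443 - 65)/6 = 63 and the supply price is (13 + 65)/2 = 39.
Deadweight loss = ½ · (63 - 39) · (101 - 65) = ½ · 24 · 36 = 432.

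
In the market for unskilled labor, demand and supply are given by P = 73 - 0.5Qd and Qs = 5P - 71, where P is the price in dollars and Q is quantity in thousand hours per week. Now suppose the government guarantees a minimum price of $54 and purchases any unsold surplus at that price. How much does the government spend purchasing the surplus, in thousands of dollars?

8694

Rearranging demand gives Qd = 146 - 2P. Without the control the market clears where 146 - 2P = 5P - 71, i.e. P* = 31 and Q* = 84.
Since 54 > 31, the floor is binding.
At P = 54: Qd = 146 - 2·54 = 38 and Qs = 5·54 - 71 = 199.
Surplus = Qs - Qd = 161.
Government expenditure = surplus × support price = 161 × 54 = 8694.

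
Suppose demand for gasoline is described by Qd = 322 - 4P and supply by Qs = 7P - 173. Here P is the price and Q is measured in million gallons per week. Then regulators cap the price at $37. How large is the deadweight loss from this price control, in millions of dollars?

In a free market, 322 - 4P = 7P - 173 gives the equilibrium P* = 45, Q* = 142.
Since 37 < 45, the ceiling is binding.
At P = 37: Qd = 322 - 4·37 = 174 and Qs = 7·37 - 173 = 86.
Quantity traded falls to 86. At Q = 86 the demand price is (322 - 86)/4 = 59 and the supply price is (173 + 86)/7 = 37.
Deadweight loss = ½ · (59 - 37) · (142 - 86) = ½ · 22 · 56 = 616.

616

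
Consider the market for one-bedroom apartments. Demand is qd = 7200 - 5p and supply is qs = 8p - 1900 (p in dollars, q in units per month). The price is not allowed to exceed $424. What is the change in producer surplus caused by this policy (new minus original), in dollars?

-716496

In a free market, 7200 - 5p = 8p - 1900 gives the equilibrium p* = 700, q* = 3700.
The ceiling of 424 is below the equilibrium price 700, so it binds.
At p = 424: qd = 7200 - 5·424 = 5080 and qs = 8·424 - 1900 = 1492.
Producer surplus without the control is ½ · (700 - 237.5) · 3700 = 855625.
With the ceiling, producers sell 1492 units at 424, so PS = ½ · (424 - 237.5) · 1492 = 139129.
Change in producer surplus = 139129 - 855625 = -716496.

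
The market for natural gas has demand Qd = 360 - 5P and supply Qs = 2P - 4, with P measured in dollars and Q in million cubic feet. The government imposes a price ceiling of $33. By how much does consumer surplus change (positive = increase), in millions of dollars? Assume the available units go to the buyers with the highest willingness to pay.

1033.6

In a free market, 360 - 5P = 2P - 4 gives the equilibrium P* = 52, Q* = 100.
The ceiling of 33 is below the equilibrium price 52, so it binds.
At P = 33: Qd = 360 - 5·33 = 195 and Qs = 2·33 - 4 = 62.
Consumer surplus without the control is ½ · (72 - 52) · 100 = 1000.
With the ceiling, 62 units are sold at 33 (assume they go to the highest-value buyers). The demand price at Q = 62 is 59.6, so CS = ½ · [(72 - 33) + (59.6 - 33)] · 62 = 2033.6.
Change in consumer surplus = 2033.6 - 1000 = 1033.6.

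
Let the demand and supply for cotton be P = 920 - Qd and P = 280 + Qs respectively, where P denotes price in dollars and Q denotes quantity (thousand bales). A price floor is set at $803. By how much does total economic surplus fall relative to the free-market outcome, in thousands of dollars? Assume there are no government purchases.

41209

Rearranging demand gives Qd = 920 - P; rearranging supply gives Qs = P - 280. Without the control the market clears where 920 - P = P - 280, i.e. P* = 600 and Q* = 320.
Because the floor (803) lies above the market-clearing price, it is binding.
At P = 803: Qd = 920 - 803 = 117 and Qs = 803 - 280 = 523.
Quantity traded falls to 117. At Q = 117 the demand price is 920 - 117 = 803 and the supply price is 280 + 117 = 397.
Deadweight loss = ½ · (803 - 397) · (320 - 117) = ½ · 406 · 203 = 41209.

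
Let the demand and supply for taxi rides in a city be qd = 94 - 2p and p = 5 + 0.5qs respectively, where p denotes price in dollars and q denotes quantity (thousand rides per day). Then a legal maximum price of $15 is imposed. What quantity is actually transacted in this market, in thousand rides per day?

20

Rearranging supply gives qs = 2p - 10. In a free market, 94 - 2p = 2p - 10 gives the equilibrium p* = 26, q* = 42.
Since 15 < 26, the ceiling is binding.
At p = 15: qd = 94 - 2·15 = 64 and qs = 2·15 - 10 = 20.
The quantity actually transacted is the short side, supply: 20.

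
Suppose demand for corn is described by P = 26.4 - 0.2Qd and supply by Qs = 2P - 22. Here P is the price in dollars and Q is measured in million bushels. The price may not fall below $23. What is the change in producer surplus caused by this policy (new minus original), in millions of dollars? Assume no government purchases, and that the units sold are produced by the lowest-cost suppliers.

Rearranging demand gives Qd = 132 - 5P. Equilibrium: 132 - 5P = 2P - 22, so 154 = 7P and P* = 22, Q* = 22.
Since 23 > 22, the floor is binding.
At P = 23: Qd = 132 - 5·23 = 17 and Qs = 2·23 - 22 = 24.
Producer surplus without the control is ½ · (22 - 11) · 22 = 121.
With the floor, 17 units are sold at 23. The supply price at Q = 17 is 19.5, so PS = ½ · [(23 - 11) + (23 - 19.5)] · 17 = 131.75.
Change in producer surplus = 131.75 - 121 = 10.75.

10.75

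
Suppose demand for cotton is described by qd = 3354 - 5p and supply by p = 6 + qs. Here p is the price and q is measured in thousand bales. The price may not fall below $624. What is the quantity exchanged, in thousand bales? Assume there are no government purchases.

Rearranging supply gives qs = p - 6. Setting quantity demanded equal to quantity supplied, 3354 - 5p = p - 6, gives p* = 560 and q* = 554.
Since 624 > 560, the floor is binding.
At p = 624: qd = 3354 - 5·624 = 234 and qs = 624 - 6 = 618.
The quantity actually transacted is the short side, demand: 234.

234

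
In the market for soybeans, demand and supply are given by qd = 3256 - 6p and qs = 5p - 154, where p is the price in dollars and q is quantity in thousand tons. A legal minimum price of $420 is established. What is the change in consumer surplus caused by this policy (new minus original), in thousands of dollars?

-117260

In a free market, 3256 - 6p = 5p - 154 gives the equilibrium p* = 310, q* = 1396.
Because the floor (420) lies above the market-clearing price, it is binding.
At p = 420: qd = 3256 - 6·420 = 736 and qs = 5·420 - 154 = 1946.
Consumer surplus without the control is ½ · (1628/3 - 310) · 1396 = 487204/3.
With the floor, consumers buy 736 units at 420, so CS = ½ · (1628/3 - 420) · 736 = 135424/3.
Change in consumer surplus = 135424/3 - 487204/3 = -117260.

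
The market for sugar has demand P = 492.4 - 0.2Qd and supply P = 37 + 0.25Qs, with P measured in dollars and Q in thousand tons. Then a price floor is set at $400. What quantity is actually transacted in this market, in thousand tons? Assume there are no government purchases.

Rearranging demand gives Qd = 2462 - 5P; rearranging supply gives Qs = 4P - 148. Equilibrium: 2462 - 5P = 4P - 148, so 2610 = 9P and P* = 290, Q* = 1012.
The floor of 400 is above the equilibrium price 290, so it binds.
At P = 400: Qd = 2462 - 5·400 = 462 and Qs = 4·400 - 148 = 1452.
The quantity actually transacted is the short side, demand: 462.

462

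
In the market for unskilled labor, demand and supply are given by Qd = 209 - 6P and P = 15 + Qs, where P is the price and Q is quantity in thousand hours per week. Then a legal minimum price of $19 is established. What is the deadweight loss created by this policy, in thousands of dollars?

0

Rearranging supply gives Qs = P - 15. Equilibrium: 209 - 6P = P - 15, so 224 = 7P and P* = 32, Q* = 17.
Since 19 is below P* = 32, the floor does not bind and the free-market outcome prevails.
Since the control does not bind, no trades are prevented and deadweight loss is zero.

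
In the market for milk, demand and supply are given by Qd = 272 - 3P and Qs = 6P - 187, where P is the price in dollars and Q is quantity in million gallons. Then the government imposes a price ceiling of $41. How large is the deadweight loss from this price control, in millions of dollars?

900

Equilibrium: 272 - 3P = 6P - 187, so 459 = 9P and P* = 51, Q* = 119.
Since 41 < 51, the ceiling is binding.
At P = 41: Qd = 272 - 3·41 = 149 and Qs = 6·41 - 187 = 59.
Quantity traded falls to 59. At Q = 59 the demand price is (272 - 59)/3 = 71 and the supply price is (187 + 59)/6 = 41.
Deadweight loss = ½ · (71 - 41) · (119 - 59) = ½ · 30 · 60 = 900.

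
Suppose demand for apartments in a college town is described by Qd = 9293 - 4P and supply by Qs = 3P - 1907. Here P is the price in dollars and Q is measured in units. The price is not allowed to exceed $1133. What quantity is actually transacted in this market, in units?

1492

In a free market, 9293 - 4P = 3P - 1907 gives the equilibrium P* = 1600, Q* = 2893.
The ceiling of 1133 is below the equilibrium price 1600, so it binds.
At P = 1133: Qd = 9293 - 4·1133 = 4761 and Qs = 3·1133 - 1907 = 1492.
The quantity actually transacted is the short side, supply: 1492.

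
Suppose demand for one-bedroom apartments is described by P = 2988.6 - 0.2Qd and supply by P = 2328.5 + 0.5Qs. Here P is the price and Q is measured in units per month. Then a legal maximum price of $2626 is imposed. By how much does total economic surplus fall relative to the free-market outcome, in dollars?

Rearranging demand gives Qd = 14943 - 5P; rearranging supply gives Qs = 2P - 4657. Without the control the market clears where 14943 - 5P = 2P - 4657, i.e. P* = 2800 and Q* = 943.
Since 2626 < 2800, the ceiling is binding.
At P = 2626: Qd = 14943 - 5·2626 = 1813 and Qs = 2·2626 - 4657 = 595.
Quantity traded falls to 595. At Q = 595 the demand price is (14943 - 595)/5 = 2869.6 and the supply price is (4657 + 595)/2 = 2626.
Deadweight loss = ½ · (2869.6 - 2626) · (943 - 595) = ½ · 243.6 · 348 = 42386.4.

42386.4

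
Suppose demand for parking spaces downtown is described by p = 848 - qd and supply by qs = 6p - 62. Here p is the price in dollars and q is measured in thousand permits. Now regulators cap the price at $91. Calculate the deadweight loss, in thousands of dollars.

31941

Rearranging demand gives qd = 848 - p. Equilibrium: 848 - p = 6p - 62, so 910 = 7p and p* = 130, q* = 718.
Since 91 < 130, the ceiling is binding.
At p = 91: qd = 848 - 91 = 757 and qs = 6·91 - 62 = 484.
Quantity traded falls to 484. At q = 484 the demand price is 848 - 484 = 364 and the supply price is (62 + 484)/6 = 91.
Deadweight loss = ½ · (364 - 91) · (718 - 484) = ½ · 273 · 234 = 31941.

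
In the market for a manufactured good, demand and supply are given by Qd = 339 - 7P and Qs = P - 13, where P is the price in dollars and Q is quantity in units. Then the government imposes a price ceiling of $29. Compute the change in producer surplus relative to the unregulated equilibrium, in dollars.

Equilibrium: 339 - 7P = P - 13, so 352 = 8P and P* = 44, Q* = 31.
Since 29 < 44, the ceiling is binding.
At P = 29: Qd = 339 - 7·29 = 136 and Qs = 29 - 13 = 16.
Producer surplus without the control is ½ · (44 - 13) · 31 = 480.5.
With the ceiling, producers sell 16 units at 29, so PS = ½ · (29 - 13) · 16 = 128.
Change in producer surplus = 128 - 480.5 = -352.5.

-352.5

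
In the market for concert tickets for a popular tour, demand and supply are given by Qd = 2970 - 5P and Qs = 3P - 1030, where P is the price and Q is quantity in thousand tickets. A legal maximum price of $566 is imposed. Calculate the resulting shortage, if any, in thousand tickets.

0

Equilibrium: 2970 - 5P = 3P - 1030, so 4000 = 8P and P* = 500, Q* = 470.
Since 566 is above P* = 500, the ceiling does not bind and the free-market outcome prevails.
Since the control does not bind, there is no shortage.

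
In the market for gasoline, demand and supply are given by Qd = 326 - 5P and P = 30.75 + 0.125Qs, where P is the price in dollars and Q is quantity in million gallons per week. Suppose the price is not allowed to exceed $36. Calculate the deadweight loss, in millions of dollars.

Rearranging supply gives Qs = 8P - 246. Setting quantity demanded equal to quantity supplied, 326 - 5P = 8P - 246, gives P* = 44 and Q* = 106.
Since 36 < 44, the ceiling is binding.
At P = 36: Qd = 326 - 5·36 = 146 and Qs = 8·36 - 246 = 42.
Quantity traded falls to 42. At Q = 42 the demand price is (326 - 42)/5 = 56.8 and the supply price is (246 + 42)/8 = 36.
Deadweight loss = ½ · (56.8 - 36) · (106 - 42) = ½ · 20.8 · 64 = 665.6.

665.6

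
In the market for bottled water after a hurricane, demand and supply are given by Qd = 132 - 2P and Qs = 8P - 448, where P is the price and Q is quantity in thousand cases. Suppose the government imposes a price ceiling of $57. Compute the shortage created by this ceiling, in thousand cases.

10

Setting quantity demanded equal to quantity supplied, 132 - 2P = 8P - 448, gives P* = 58 and Q* = 16.
Since 57 < 58, the ceiling is binding.
At P = 57: Qd = 132 - 2·57 = 18 and Qs = 8·57 - 448 = 8.
Shortage = Qd - Qs = 18 - 8 = 10.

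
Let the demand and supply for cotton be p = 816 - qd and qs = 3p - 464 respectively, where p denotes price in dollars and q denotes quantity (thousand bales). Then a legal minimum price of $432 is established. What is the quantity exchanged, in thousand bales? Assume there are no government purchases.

Rearranging demand gives qd = 816 - p. In a free market, 816 - p = 3p - 464 gives the equilibrium p* = 320, q* = 496.
Because the floor (432) lies above the market-clearing price, it is binding.
At p = 432: qd = 816 - 432 = 384 and qs = 3·432 - 464 = 832.
The quantity actually transacted is the short side, demand: 384.

384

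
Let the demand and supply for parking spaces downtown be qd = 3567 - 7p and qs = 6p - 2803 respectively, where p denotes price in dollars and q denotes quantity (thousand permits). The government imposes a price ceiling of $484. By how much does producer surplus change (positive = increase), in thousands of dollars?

Equilibrium: 3567 - 7p = 6p - 2803, so 6370 = 13p and p* = 490, q* = 137.
The ceiling of 484 is below the equilibrium price 490, so it binds.
At p = 484: qd = 3567 - 7·484 = 179 and qs = 6·484 - 2803 = 101.
Producer surplus without the control is ½ · (490 - 2803/6) · 137 = 18769/12.
With the ceiling, producers sell 101 units at 484, so PS = ½ · (484 - 2803/6) · 101 = 10201/12.
Change in producer surplus = 10201/12 - 18769/12 = -714.

-714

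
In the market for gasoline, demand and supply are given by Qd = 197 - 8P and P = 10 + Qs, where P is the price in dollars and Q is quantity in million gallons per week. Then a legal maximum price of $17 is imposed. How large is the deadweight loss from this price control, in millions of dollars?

Rearranging supply gives Qs = P - 10. Equilibrium: 197 - 8P = P - 10, so 207 = 9P and P* = 23, Q* = 13.
Since 17 < 23, the ceiling is binding.
At P = 17: Qd = 197 - 8·17 = 61 and Qs = 17 - 10 = 7.
Quantity traded falls to 7. At Q = 7 the demand price is (197 - 7)/8 = 23.75 and the supply price is 10 + 7 = 17.
Deadweight loss = ½ · (23.75 - 17) · (13 - 7) = ½ · 6.75 · 6 = 20.25.

20.25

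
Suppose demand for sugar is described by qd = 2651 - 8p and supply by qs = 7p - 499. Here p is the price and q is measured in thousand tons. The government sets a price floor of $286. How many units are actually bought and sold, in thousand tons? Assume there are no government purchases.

363

Setting quantity demanded equal to quantity supplied, 2651 - 8p = 7p - 499, gives p* = 210 and q* = 971.
Because the floor (286) lies above the market-clearing price, it is binding.
At p = 286: qd = 2651 - 8·286 = 363 and qs = 7·286 - 499 = 1503.
The quantity actually transacted is the short side, demand: 363.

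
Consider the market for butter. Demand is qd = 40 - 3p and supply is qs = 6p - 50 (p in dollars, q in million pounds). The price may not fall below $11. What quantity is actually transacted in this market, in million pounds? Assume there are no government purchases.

Equilibrium: 40 - 3p = 6p - 50, so 90 = 9p and p* = 10, q* = 10.
Since 11 > 10, the floor is binding.
At p = 11: qd = 40 - 3·11 = 7 and qs = 6·11 - 50 = 16.
The quantity actually transacted is the short side, demand: 7.

7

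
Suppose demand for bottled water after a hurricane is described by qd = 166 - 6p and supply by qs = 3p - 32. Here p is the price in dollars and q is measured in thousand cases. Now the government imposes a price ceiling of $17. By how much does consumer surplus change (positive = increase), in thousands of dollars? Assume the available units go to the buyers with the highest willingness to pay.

76.25

In a free market, 166 - 6p = 3p - 32 gives the equilibrium p* = 22, q* = 34.
The ceiling of 17 is below the equilibrium price 22, so it binds.
At p = 17: qd = 166 - 6·17 = 64 and qs = 3·17 - 32 = 19.
Consumer surplus without the control is ½ · (83/3 - 22) · 34 = 289/3.
With the ceiling, 19 units are sold at 17 (assume they go to the highest-value buyers). The demand price at q = 19 is 24.5, so CS = ½ · [(83/3 - 17) + (24.5 - 17)] · 19 = 2071/12.
Change in consumer surplus = 2071/12 - 289/3 = 76.25.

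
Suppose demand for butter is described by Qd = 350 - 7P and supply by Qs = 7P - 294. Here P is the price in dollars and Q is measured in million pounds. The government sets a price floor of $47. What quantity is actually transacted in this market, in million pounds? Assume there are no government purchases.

21

In a free market, 350 - 7P = 7P - 294 gives the equilibrium P* = 46, Q* = 28.
Because the floor (47) lies above the market-clearing price, it is binding.
At P = 47: Qd = 350 - 7·47 = 21 and Qs = 7·47 - 294 = 35.
The quantity actually transacted is the short side, demand: 21.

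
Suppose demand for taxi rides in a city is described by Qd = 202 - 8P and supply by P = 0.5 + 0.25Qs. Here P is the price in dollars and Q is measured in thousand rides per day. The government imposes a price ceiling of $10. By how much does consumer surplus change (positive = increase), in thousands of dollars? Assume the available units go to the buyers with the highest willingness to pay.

217

Rearranging supply gives Qs = 4P - 2. In a free market, 202 - 8P = 4P - 2 gives the equilibrium P* = 17, Q* = 66.
Because the ceiling (10) lies below the market-clearing price, it is binding.
At P = 10: Qd = 202 - 8·10 = 122 and Qs = 4·10 - 2 = 38.
Consumer surplus without the control is ½ · (25.25 - 17) · 66 = 272.25.
With the ceiling, 38 units are sold at 10 (assume they go to the highest-value buyers). The demand price at Q = 38 is 20.5, so CS = ½ · [(25.25 - 10) + (20.5 - 10)] · 38 = 489.25.
Change in consumer surplus = 489.25 - 272.25 = 217.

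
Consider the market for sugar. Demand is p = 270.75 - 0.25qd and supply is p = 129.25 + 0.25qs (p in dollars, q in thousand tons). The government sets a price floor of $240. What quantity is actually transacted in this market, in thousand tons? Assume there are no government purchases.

Rearranging demand gives qd = 1083 - 4p; rearranging supply gives qs = 4p - 517. Equilibrium: 1083 - 4p = 4p - 517, so 1600 = 8p and p* = 200, q* = 283.
The floor of 240 is above the equilibrium price 200, so it binds.
At p = 240: qd = 1083 - 4·240 = 123 and qs = 4·240 - 517 = 443.
The quantity actually transacted is the short side, demand: 123.

123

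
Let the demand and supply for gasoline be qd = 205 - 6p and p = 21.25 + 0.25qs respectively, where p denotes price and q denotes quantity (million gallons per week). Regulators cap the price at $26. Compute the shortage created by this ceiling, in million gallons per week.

Rearranging supply gives qs = 4p - 85. Setting quantity demanded equal to quantity supplied, 205 - 6p = 4p - 85, gives p* = 29 and q* = 31.
Because the ceiling (26) lies below the market-clearing price, it is binding.
At p = 26: qd = 205 - 6·26 = 49 and qs = 4·26 - 85 = 19.
Shortage = qd - qs = 49 - 19 = 30.

30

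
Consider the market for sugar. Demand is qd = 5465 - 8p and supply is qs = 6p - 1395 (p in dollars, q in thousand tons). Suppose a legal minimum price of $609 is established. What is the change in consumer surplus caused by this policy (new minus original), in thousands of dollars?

Setting quantity demanded equal to quantity supplied, 5465 - 8p = 6p - 1395, gives p* = 490 and q* = 1545.
The floor of 609 is above the equilibrium price 490, so it binds.
At p = 609: qd = 5465 - 8·609 = 593 and qs = 6·609 - 1395 = 2259.
Consumer surplus without the control is ½ · (683.125 - 490) · 1545 = 149189.0625.
With the floor, consumers buy 593 units at 609, so CS = ½ · (683.125 - 609) · 593 = 21978.0625.
Change in consumer surplus = 21978.0625 - 149189.0625 = -127211.

-127211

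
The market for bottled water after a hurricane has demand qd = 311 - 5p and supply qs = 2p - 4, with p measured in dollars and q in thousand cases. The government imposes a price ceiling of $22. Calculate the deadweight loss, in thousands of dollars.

740.6

Equilibrium: 311 - 5p = 2p - 4, so 315 = 7p and p* = 45, q* = 86.
Since 22 < 45, the ceiling is binding.
At p = 22: qd = 311 - 5·22 = 201 and qs = 2·22 - 4 = 40.
Quantity traded falls to 40. At q = 40 the demand price is (311 - 40)/5 = 54.2 and the supply price is (4 + 40)/2 = 22.
Deadweight loss = ½ · (54.2 - 22) · (86 - 40) = ½ · 32.2 · 46 = 740.6.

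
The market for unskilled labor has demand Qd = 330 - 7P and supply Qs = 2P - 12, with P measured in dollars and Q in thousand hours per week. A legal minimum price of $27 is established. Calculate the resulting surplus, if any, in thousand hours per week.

0

In a free market, 330 - 7P = 2P - 12 gives the equilibrium P* = 38, Q* = 64.
The floor of 27 is below the equilibrium price 38, so it is not binding; the market clears at P* = 38, Q* = 64.
Since the control does not bind, there is no surplus.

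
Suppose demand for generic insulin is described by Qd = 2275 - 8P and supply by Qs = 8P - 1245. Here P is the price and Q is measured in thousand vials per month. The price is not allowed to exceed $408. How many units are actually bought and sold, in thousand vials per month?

Equilibrium: 2275 - 8P = 8P - 1245, so 3520 = 16P and P* = 220, Q* = 515.
The ceiling of 408 is above the equilibrium price 220, so it is not binding; the market clears at P* = 220, Q* = 515.

515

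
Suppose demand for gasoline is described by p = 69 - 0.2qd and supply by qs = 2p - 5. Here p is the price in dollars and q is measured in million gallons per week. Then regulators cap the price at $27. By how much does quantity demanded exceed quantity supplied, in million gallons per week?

161

Rearranging demand gives qd = 345 - 5p. Setting quantity demanded equal to quantity supplied, 345 - 5p = 2p - 5, gives p* = 50 and q* = 95.
Since 27 < 50, the ceiling is binding.
At p = 27: qd = 345 - 5·27 = 210 and qs = 2·27 - 5 = 49.
Shortage = qd - qs = 210 - 49 = 161.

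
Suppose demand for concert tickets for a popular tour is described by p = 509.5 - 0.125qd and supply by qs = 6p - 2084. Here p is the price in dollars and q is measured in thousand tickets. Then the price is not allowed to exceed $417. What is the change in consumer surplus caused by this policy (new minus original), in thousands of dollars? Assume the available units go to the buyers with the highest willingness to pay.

Rearranging demand gives qd = 4076 - 8p. Equilibrium: 4076 - 8p = 6p - 2084, so 6160 = 14p and p* = 440, q* = 556.
Since 417 < 440, the ceiling is binding.
At p = 417: qd = 4076 - 8·417 = 740 and qs = 6·417 - 2084 = 418.
Consumer surplus without the control is ½ · (509.5 - 440) · 556 = 19321.
With the ceiling, 418 units are sold at 417 (assume they go to the highest-value buyers). The demand price at q = 418 is 457.25, so CS = ½ · [(509.5 - 417) + (457.25 - 417)] · 418 = 27744.75.
Change in consumer surplus = 27744.75 - 19321 = 8423.75.

8423.75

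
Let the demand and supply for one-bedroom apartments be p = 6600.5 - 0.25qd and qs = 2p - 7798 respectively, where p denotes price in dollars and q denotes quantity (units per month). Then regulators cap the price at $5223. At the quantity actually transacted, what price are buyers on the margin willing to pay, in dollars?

5938.5

Rearranging demand gives qd = 26402 - 4p. In a free market, 26402 - 4p = 2p - 7798 gives the equilibrium p* = 5700, q* = 3602.
Since 5223 < 5700, the ceiling is binding.
At p = 5223: qd = 26402 - 4·5223 = 5510 and qs = 2·5223 - 7798 = 2648.
Only 2648 units reach the market. On the demand curve, the marginal buyer's willingness to pay at q = 2648 is (26402 - 2648)/4 = 5938.5.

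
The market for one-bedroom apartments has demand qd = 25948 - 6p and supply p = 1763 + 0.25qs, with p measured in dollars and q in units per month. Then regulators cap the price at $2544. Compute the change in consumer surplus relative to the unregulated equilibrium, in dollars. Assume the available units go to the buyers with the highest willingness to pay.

1599696

Rearranging supply gives qs = 4p - 7052. In a free market, 25948 - 6p = 4p - 7052 gives the equilibrium p* = 3300, q* = 6148.
Because the ceiling (2544) lies below the market-clearing price, it is binding.
At p = 2544: qd = 25948 - 6·2544 = 10684 and qs = 4·2544 - 7052 = 3124.
Consumer surplus without the control is ½ · (12974/3 - 3300) · 6148 = 9449476/3.
With the ceiling, 3124 units are sold at 2544 (assume they go to the highest-value buyers). The demand price at q = 3124 is 3804, so CS = ½ · [(12974/3 - 2544) + (3804 - 2544)] · 3124 = 14248564/3.
Change in consumer surplus = 14248564/3 - 9449476/3 = 1599696.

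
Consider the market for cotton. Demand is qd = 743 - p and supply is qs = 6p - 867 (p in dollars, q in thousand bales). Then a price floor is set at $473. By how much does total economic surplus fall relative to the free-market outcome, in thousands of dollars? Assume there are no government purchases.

34445.25

Setting quantity demanded equal to quantity supplied, 743 - p = 6p - 867, gives p* = 230 and q* = 513.
Since 473 > 230, the floor is binding.
At p = 473: qd = 743 - 473 = 270 and qs = 6·473 - 867 = 1971.
Quantity traded falls to 270. At q = 270 the demand price is 743 - 270 = 473 and the supply price is (867 + 270)/6 = 189.5.
Deadweight loss = ½ · (473 - 189.5) · (513 - 270) = ½ · 283.5 · 243 = 34445.25.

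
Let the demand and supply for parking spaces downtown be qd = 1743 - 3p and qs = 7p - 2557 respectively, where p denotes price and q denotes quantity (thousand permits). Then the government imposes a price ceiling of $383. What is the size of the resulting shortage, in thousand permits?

Equilibrium: 1743 - 3p = 7p - 2557, so 4300 = 10p and p* = 430, q* = 453.
Since 383 < 430, the ceiling is binding.
At p = 383: qd = 1743 - 3·383 = 594 and qs = 7·383 - 2557 = 124.
Shortage = qd - qs = 594 - 124 = 470.

470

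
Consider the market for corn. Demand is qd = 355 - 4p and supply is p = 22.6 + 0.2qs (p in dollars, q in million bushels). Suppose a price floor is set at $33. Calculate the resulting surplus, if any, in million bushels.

Rearranging supply gives qs = 5p - 113. Setting quantity demanded equal to quantity supplied, 355 - 4p = 5p - 113, gives p* = 52 and q* = 147.
The floor of 33 is below the equilibrium price 52, so it is not binding; the market clears at p* = 52, q* = 147.
Since the control does not bind, there is no surplus.

0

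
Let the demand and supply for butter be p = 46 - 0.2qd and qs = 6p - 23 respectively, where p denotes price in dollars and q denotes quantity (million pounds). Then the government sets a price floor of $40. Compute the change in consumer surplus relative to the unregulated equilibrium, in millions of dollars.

Rearranging demand gives qd = 230 - 5p. Equilibrium: 230 - 5p = 6p - 23, so 253 = 11p and p* = 23, q* = 115.
Since 40 > 23, the floor is binding.
At p = 40: qd = 230 - 5·40 = 30 and qs = 6·40 - 23 = 217.
Consumer surplus without the control is ½ · (46 - 23) · 115 = 1322.5.
With the floor, consumers buy 30 units at 40, so CS = ½ · (46 - 40) · 30 = 90.
Change in consumer surplus = 90 - 1322.5 = -1232.5.

-1232.5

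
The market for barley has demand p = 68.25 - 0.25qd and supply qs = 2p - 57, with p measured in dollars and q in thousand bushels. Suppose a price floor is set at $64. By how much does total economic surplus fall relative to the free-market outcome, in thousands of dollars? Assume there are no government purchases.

Rearranging demand gives qd = 273 - 4p. Equilibrium: 273 - 4p = 2p - 57, so 330 = 6p and p* = 55, q* = 53.
Since 64 > 55, the floor is binding.
At p = 64: qd = 273 - 4·64 = 17 and qs = 2·64 - 57 = 71.
Quantity traded falls to 17. At q = 17 the demand price is (273 - 17)/4 = 64 and the supply price is (57 + 17)/2 = 37.
Deadweight loss = ½ · (64 - 37) · (53 - 17) = ½ · 27 · 36 = 486.

486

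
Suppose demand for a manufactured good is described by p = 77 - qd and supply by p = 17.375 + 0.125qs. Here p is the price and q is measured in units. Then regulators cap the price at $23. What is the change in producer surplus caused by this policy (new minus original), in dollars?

-49

Rearranging demand gives qd = 77 - p; rearranging supply gives qs = 8p - 139. Without the control the market clears where 77 - p = 8p - 139, i.e. p* = 24 and q* = 53.
Since 23 < 24, the ceiling is binding.
At p = 23: qd = 77 - 23 = 54 and qs = 8·23 - 139 = 45.
Producer surplus without the control is ½ · (24 - 17.375) · 53 = 175.5625.
With the ceiling, producers sell 45 units at 23, so PS = ½ · (23 - 17.375) · 45 = 126.5625.
Change in producer surplus = 126.5625 - 175.5625 = -49.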